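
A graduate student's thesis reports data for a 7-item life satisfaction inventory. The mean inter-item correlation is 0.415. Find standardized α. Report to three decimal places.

standardized α = 0.832

Standardized α = k·r̄ / (1 + (k−1)·r̄) = 7 × 0.415 / (1 + 6 × 0.415)
  = 2.9050 / 3.4900 = 0.832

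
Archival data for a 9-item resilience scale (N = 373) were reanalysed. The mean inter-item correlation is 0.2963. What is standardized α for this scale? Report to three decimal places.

Standardized α = k·r̄ / (1 + (k−1)·r̄) = 9 × 0.2963 / (1 + 8 × 0.2963)
  = 2.6667 / 3.3704 = 0.791

standardized α = 0.791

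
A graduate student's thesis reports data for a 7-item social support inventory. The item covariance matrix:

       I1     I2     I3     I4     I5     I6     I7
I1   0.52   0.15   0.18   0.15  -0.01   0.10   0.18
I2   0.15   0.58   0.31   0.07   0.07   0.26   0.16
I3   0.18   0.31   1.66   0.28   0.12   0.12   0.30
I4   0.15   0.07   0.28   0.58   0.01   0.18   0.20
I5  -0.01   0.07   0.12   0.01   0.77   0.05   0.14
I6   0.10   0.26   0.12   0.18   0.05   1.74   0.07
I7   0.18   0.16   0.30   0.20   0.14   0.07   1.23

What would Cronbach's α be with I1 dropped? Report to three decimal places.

α = 0.500

Remaining items: I2, I3, I4, I5, I6, I7 (k = 6).
Σσ²ᵢ = 0.58 + 1.66 + 0.58 + 0.77 + 1.74 + 1.23 = 6.56
total variance = 6.56 + 2 × 2.34 = 11.24
α (item deleted) = (6/5)·(1 − 6.56/11.24) = 0.500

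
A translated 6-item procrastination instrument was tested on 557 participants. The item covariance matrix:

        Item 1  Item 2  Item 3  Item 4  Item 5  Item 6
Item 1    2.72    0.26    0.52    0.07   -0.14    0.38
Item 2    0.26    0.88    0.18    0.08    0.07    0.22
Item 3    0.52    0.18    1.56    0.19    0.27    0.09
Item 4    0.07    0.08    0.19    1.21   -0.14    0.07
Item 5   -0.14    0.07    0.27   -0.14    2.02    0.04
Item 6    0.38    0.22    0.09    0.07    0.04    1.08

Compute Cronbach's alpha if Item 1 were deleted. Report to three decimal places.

Remaining items: Item 2, Item 3, Item 4, Item 5, Item 6 (k = 5).
Σσᵢ² = 0.88 + 1.56 + 1.21 + 2.02 + 1.08 = 6.75
Var(T) = 6.75 + 2 × 1.07 = 8.89
α (item deleted) = (5/4)·(1 − 6.75/8.89) = 0.301

α = 0.301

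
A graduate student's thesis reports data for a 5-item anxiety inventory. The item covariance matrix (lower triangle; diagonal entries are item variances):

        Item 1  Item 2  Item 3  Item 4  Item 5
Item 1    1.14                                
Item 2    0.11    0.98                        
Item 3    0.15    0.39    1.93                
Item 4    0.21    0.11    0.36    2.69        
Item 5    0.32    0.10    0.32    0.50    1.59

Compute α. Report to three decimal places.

α = 0.477

sum of item variances = 1.14 + 0.98 + 1.93 + 2.69 + 1.59 = 8.33
Σ_{i<j} σ_ij = 2.57
σ²_T = 8.33 + 2 × 2.57 = 13.47
α = (k/(k−1))·(1 − sum of item variances/σ²_T) = (5/4)·(1 − 8.33/13.47) = 0.477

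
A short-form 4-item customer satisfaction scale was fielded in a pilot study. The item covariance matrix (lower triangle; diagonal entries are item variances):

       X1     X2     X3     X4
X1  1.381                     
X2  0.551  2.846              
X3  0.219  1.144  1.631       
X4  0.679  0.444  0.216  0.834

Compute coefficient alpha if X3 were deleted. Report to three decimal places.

Remaining items: X1, X2, X4 (k = 3).
Σσ²ᵢ = 1.381 + 2.846 + 0.834 = 5.061
Var(T) = 5.061 + 2 × 1.674 = 8.409
α (item deleted) = (3/2)·(1 − 5.061/8.409) = 0.597

coefficient alpha = 0.597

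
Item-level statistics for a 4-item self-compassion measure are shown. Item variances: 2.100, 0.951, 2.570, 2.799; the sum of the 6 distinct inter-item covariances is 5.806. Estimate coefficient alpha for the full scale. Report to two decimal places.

α = 0.77

sum of item variances = 2.100 + 0.951 + 2.570 + 2.799 = 8.420
Sum of distinct covariances = 5.806
σ²_total = sum of item variances + 2·Σcov = 8.420 + 2 × 5.806 = 20.032
α = (4/3)·(1 − 8.420/20.032) = 0.77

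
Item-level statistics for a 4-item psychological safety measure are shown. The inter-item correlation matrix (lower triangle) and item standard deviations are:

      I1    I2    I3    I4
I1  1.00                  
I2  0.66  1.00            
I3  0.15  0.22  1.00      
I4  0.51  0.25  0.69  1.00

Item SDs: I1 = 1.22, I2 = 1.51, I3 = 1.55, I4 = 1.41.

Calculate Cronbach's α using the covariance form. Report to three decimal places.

Σσ²ᵢ = 1.22² + 1.51² + 1.55² + 1.41² = 8.1591
Covariances σ_ij = r_ij · s_i · s_j:
  σ(I1,I2) = 0.66 × 1.22 × 1.51 = 1.2159
  σ(I1,I3) = 0.15 × 1.22 × 1.55 = 0.2837
  σ(I1,I4) = 0.51 × 1.22 × 1.41 = 0.8773
  σ(I2,I3) = 0.22 × 1.51 × 1.55 = 0.5149
  σ(I2,I4) = 0.25 × 1.51 × 1.41 = 0.5323
  σ(I3,I4) = 0.69 × 1.55 × 1.41 = 1.5080
σ²_T = Σσ²ᵢ + 2·Σσ_ij = 8.1591 + 2 × 4.9321 = 18.0233
α = (4/3)·(1 − 8.1591/18.0233) = 0.730

Cronbach's α = 0.730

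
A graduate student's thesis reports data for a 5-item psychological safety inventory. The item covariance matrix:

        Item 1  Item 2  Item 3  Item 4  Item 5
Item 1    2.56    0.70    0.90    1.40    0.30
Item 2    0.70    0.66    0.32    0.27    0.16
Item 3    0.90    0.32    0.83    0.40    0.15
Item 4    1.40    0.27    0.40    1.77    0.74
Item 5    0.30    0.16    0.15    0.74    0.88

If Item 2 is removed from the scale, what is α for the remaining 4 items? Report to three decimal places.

α = 0.751

Remaining items: Item 1, Item 3, Item 4, Item 5 (k = 4).
sum of item variances = 2.56 + 0.83 + 1.77 + 0.88 = 6.04
Var(T) = 6.04 + 2 × 3.89 = 13.82
α (item deleted) = (4/3)·(1 − 6.04/13.82) = 0.751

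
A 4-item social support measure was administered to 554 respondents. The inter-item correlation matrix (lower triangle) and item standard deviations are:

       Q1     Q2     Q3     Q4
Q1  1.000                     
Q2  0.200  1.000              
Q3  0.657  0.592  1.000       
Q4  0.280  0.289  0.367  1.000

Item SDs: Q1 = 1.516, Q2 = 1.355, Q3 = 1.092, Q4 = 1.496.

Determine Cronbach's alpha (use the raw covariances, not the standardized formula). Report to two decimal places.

α = 0.70

Σσ²ᵢ = 1.516² + 1.355² + 1.092² + 1.496² = 7.5648
Covariances σ_ij = r_ij · s_i · s_j:
  σ(Q1,Q2) = 0.200 × 1.516 × 1.355 = 0.4108
  σ(Q1,Q3) = 0.657 × 1.516 × 1.092 = 1.0876
  σ(Q1,Q4) = 0.280 × 1.516 × 1.496 = 0.6350
  σ(Q2,Q3) = 0.592 × 1.355 × 1.092 = 0.8760
  σ(Q2,Q4) = 0.289 × 1.355 × 1.496 = 0.5858
  σ(Q3,Q4) = 0.367 × 1.092 × 1.496 = 0.5995
σ²_T = Σσ²ᵢ + 2·Σσ_ij = 7.5648 + 2 × 4.1947 = 15.9542
α = (4/3)·(1 − 7.5648/15.9542) = 0.70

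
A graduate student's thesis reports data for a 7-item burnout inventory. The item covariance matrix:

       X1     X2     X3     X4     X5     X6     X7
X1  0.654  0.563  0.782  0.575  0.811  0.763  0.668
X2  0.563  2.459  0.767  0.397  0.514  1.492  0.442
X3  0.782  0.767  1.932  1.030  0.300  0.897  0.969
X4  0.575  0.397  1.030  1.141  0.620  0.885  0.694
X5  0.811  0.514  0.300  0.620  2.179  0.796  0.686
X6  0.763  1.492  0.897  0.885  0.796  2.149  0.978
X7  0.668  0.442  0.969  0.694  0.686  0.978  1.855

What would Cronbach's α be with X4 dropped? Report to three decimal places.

Remaining items: X1, X2, X3, X5, X6, X7 (k = 6).
sum of item variances = 0.654 + 2.459 + 1.932 + 2.179 + 2.149 + 1.855 = 11.228
σ²_T = 11.228 + 2 × 11.428 = 34.084
α (item deleted) = (6/5)·(1 − 11.228/34.084) = 0.805

α = 0.805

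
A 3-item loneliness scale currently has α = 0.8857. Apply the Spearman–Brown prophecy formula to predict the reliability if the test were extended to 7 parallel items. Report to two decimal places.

predicted reliability = 0.95

Length factor m = 7/3 = 2.3333
α' = m·α / (1 + (m−1)·α)
   = 7/3 × 0.8857 / (1 + (7/3 − 1) × 0.8857)
   = 2.0666 / 2.1809 = 0.95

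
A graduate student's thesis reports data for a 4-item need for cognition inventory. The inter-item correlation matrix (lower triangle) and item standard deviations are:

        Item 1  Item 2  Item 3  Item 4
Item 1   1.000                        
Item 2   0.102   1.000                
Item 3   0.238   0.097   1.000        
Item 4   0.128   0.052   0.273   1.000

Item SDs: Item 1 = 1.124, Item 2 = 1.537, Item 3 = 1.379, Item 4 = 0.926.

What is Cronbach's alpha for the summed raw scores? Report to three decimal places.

α = 0.387

Σσ²ᵢ = 1.124² + 1.537² + 1.379² + 0.926² = 6.3849
Covariances σ_ij = r_ij · s_i · s_j:
  σ(Item 1,Item 2) = 0.102 × 1.124 × 1.537 = 0.1762
  σ(Item 1,Item 3) = 0.238 × 1.124 × 1.379 = 0.3689
  σ(Item 1,Item 4) = 0.128 × 1.124 × 0.926 = 0.1332
  σ(Item 2,Item 3) = 0.097 × 1.537 × 1.379 = 0.2056
  σ(Item 2,Item 4) = 0.052 × 1.537 × 0.926 = 0.0740
  σ(Item 3,Item 4) = 0.273 × 1.379 × 0.926 = 0.3486
σ²_T = Σσ²ᵢ + 2·Σσ_ij = 6.3849 + 2 × 1.3065 = 8.9979
α = (4/3)·(1 − 6.3849/8.9979) = 0.387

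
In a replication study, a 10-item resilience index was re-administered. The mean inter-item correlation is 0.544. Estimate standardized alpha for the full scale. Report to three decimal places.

α = 0.923

Standardized α = k·r̄ / (1 + (k−1)·r̄) = 10 × 0.544 / (1 + 9 × 0.544)
  = 5.4400 / 5.8960 = 0.923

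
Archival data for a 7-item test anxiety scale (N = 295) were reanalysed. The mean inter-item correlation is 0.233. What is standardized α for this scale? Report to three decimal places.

α = 0.680

Standardized α = k·r̄ / (1 + (k−1)·r̄) = 7 × 0.233 / (1 + 6 × 0.233)
  = 1.6310 / 2.3980 = 0.680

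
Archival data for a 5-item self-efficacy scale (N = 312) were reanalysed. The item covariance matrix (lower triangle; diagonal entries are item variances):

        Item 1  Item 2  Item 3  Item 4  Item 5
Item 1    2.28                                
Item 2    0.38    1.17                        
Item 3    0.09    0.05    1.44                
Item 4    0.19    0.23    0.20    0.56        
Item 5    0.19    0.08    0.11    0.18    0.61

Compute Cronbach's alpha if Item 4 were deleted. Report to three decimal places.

Remaining items: Item 1, Item 2, Item 3, Item 5 (k = 4).
Σσᵢ² = 2.28 + 1.17 + 1.44 + 0.61 = 5.50
total variance = 5.50 + 2 × 0.90 = 7.30
α (item deleted) = (4/3)·(1 − 5.50/7.30) = 0.329

Cronbach's alpha = 0.329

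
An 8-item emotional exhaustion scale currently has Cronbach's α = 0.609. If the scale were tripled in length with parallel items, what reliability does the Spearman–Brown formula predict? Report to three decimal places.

predicted reliability = 0.824

Length factor m = 3
α' = m·α / (1 + (m−1)·α)
   = 3 × 0.609 / (1 + (3 − 1) × 0.609)
   = 1.8270 / 2.2180 = 0.824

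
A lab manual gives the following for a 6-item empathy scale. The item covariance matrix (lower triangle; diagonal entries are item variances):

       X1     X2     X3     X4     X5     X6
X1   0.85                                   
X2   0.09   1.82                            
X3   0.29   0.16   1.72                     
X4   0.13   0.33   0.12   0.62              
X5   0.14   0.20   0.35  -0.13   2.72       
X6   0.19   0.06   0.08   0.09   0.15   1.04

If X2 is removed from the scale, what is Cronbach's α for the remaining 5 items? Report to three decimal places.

Remaining items: X1, X3, X4, X5, X6 (k = 5).
sum of item variances = 0.85 + 1.72 + 0.62 + 2.72 + 1.04 = 6.95
σ²_T = 6.95 + 2 × 1.41 = 9.77
α (item deleted) = (5/4)·(1 − 6.95/9.77) = 0.361

α = 0.361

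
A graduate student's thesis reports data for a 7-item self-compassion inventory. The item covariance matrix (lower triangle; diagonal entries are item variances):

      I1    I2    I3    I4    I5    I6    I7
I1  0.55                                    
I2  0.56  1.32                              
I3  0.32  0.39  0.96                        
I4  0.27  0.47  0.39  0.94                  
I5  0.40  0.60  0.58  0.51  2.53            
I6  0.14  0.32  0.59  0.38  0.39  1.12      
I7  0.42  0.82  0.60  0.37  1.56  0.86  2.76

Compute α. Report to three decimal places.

sum of item variances = 0.55 + 1.32 + 0.96 + 0.94 + 2.53 + 1.12 + 2.76 = 10.18
Sum of the distinct covariances = 10.94
total variance = 10.18 + 2 × 10.94 = 32.06
α = (k/(k−1))·(1 − sum of item variances/total variance) = (7/6)·(1 − 10.18/32.06) = 0.796

α = 0.796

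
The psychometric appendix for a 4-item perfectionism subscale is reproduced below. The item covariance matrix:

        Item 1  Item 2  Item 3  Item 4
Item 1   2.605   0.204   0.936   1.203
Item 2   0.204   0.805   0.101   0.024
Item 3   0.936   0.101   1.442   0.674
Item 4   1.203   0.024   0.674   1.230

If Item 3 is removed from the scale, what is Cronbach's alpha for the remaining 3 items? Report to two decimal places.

Remaining items: Item 1, Item 2, Item 4 (k = 3).
ΣVar(i) = 2.605 + 0.805 + 1.230 = 4.640
σ²_T = 4.640 + 2 × 1.431 = 7.502
α (item deleted) = (3/2)·(1 − 4.640/7.502) = 0.57

Cronbach's alpha = 0.57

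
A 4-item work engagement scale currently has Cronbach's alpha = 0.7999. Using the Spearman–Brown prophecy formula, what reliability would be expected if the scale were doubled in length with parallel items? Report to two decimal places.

predicted reliability = 0.89

Length factor m = 2
α' = m·α / (1 + (m−1)·α)
   = 2 × 0.7999 / (1 + (2 − 1) × 0.7999)
   = 1.5998 / 1.7999 = 0.89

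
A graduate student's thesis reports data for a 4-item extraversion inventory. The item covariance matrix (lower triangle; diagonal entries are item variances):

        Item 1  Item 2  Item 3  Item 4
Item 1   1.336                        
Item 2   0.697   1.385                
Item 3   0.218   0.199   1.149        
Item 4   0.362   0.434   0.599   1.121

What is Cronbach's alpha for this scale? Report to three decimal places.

Σσᵢ² = 1.336 + 1.385 + 1.149 + 1.121 = 4.991
Σ_{i<j} σ_ij = 2.509
σ²_total = 4.991 + 2 × 2.509 = 10.009
α = (k/(k−1))·(1 − Σσᵢ²/σ²_total) = (4/3)·(1 − 4.991/10.009) = 0.668

Cronbach's alpha = 0.668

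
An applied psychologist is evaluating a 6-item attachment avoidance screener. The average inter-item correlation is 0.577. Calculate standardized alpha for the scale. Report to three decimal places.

standardized alpha = 0.891

Standardized α = k·r̄ / (1 + (k−1)·r̄) = 6 × 0.577 / (1 + 5 × 0.577)
  = 3.4620 / 3.8850 = 0.891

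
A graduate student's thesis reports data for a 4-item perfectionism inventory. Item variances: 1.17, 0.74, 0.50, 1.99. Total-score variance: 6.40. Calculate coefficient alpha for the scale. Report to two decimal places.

α = 0.42

Σσᵢ² = 1.17 + 0.74 + 0.50 + 1.99 = 4.40
α = (k/(k−1))·(1 − Σσᵢ²/σ²_total) = (4/3)·(1 − 4.40/6.40) = 0.42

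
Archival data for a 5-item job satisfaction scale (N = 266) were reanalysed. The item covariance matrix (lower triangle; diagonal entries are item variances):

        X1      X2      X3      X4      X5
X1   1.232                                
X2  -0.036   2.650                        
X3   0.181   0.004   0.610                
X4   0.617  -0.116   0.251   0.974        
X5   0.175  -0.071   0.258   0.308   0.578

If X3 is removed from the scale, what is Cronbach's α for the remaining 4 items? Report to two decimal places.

Remaining items: X1, X2, X4, X5 (k = 4).
Σσ²ᵢ = 1.232 + 2.650 + 0.974 + 0.578 = 5.434
σ²_T = 5.434 + 2 × 0.877 = 7.188
α (item deleted) = (4/3)·(1 − 5.434/7.188) = 0.33

α = 0.33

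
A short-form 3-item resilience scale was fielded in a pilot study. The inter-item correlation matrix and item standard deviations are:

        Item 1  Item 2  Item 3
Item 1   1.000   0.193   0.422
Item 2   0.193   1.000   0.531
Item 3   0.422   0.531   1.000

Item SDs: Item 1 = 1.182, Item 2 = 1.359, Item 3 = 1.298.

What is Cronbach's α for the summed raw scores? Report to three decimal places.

Σσ²ᵢ = 1.182² + 1.359² + 1.298² = 4.9288
Covariances σ_ij = r_ij · s_i · s_j:
  σ(Item 1,Item 2) = 0.193 × 1.182 × 1.359 = 0.3100
  σ(Item 1,Item 3) = 0.422 × 1.182 × 1.298 = 0.6474
  σ(Item 2,Item 3) = 0.531 × 1.359 × 1.298 = 0.9367
σ²_T = Σσ²ᵢ + 2·Σσ_ij = 4.9288 + 2 × 1.8941 = 8.7170
α = (3/2)·(1 − 4.9288/8.7170) = 0.652

α = 0.652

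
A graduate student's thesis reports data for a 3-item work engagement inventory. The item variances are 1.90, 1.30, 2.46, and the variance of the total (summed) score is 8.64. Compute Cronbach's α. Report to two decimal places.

α = 0.52

Σσᵢ² = 1.90 + 1.30 + 2.46 = 5.66
α = (k/(k−1))·(1 − Σσᵢ²/σ²_total) = (3/2)·(1 − 5.66/8.64) = 0.52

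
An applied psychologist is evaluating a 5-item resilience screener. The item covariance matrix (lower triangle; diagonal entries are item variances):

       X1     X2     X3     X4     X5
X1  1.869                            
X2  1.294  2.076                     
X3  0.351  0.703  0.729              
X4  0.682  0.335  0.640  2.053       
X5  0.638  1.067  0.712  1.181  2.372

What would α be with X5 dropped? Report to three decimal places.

Remaining items: X1, X2, X3, X4 (k = 4).
Σσ²ᵢ = 1.869 + 2.076 + 0.729 + 2.053 = 6.727
σ²_total = 6.727 + 2 × 4.005 = 14.737
α (item deleted) = (4/3)·(1 − 6.727/14.737) = 0.725

α = 0.725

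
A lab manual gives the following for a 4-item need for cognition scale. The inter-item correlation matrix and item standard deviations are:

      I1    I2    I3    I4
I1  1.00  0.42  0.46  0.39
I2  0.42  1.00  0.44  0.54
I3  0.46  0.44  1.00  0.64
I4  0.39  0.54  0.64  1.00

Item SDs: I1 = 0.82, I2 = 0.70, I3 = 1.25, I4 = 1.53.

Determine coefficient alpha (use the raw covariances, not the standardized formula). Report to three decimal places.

Σσ²ᵢ = 0.82² + 0.70² + 1.25² + 1.53² = 5.0658
Covariances σ_ij = r_ij · s_i · s_j:
  σ(I1,I2) = 0.42 × 0.82 × 0.70 = 0.2411
  σ(I1,I3) = 0.46 × 0.82 × 1.25 = 0.4715
  σ(I1,I4) = 0.39 × 0.82 × 1.53 = 0.4893
  σ(I2,I3) = 0.44 × 0.70 × 1.25 = 0.3850
  σ(I2,I4) = 0.54 × 0.70 × 1.53 = 0.5783
  σ(I3,I4) = 0.64 × 1.25 × 1.53 = 1.2240
σ²_T = Σσ²ᵢ + 2·Σσ_ij = 5.0658 + 2 × 3.3892 = 11.8442
α = (4/3)·(1 − 5.0658/11.8442) = 0.763

coefficient alpha = 0.763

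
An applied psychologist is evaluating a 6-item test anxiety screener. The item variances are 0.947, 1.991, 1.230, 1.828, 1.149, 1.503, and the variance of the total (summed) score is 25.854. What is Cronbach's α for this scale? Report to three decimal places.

Σσᵢ² = 0.947 + 1.991 + 1.230 + 1.828 + 1.149 + 1.503 = 8.648
α = (k/(k−1))·(1 − Σσᵢ²/σ²_total) = (6/5)·(1 − 8.648/25.854) = 0.799

α = 0.799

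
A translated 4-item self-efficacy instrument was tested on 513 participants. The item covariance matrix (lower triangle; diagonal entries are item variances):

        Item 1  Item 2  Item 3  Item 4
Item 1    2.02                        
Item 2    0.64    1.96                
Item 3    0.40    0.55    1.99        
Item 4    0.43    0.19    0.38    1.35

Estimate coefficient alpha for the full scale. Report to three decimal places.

coefficient alpha = 0.553

ΣVar(i) = 2.02 + 1.96 + 1.99 + 1.35 = 7.32
Sum of the distinct covariances = 2.59
σ²_T = 7.32 + 2 × 2.59 = 12.50
α = (k/(k−1))·(1 − ΣVar(i)/σ²_T) = (4/3)·(1 − 7.32/12.50) = 0.553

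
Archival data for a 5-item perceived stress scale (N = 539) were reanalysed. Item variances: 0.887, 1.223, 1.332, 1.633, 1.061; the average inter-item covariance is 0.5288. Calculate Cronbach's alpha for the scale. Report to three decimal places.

α = 0.791

ΣVar(i) = 0.887 + 1.223 + 1.332 + 1.633 + 1.061 = 6.136
Sum of the 10 distinct covariances = 10 × 0.5288 = 5.2880
σ²_T = ΣVar(i) + 2·Σcov = 6.136 + 2 × 5.2880 = 16.7120
α = (5/4)·(1 − 6.136/16.7120) = 0.791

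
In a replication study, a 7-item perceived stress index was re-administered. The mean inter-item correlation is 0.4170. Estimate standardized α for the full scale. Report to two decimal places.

standardized α = 0.83

Standardized α = k·r̄ / (1 + (k−1)·r̄) = 7 × 0.4170 / (1 + 6 × 0.4170)
  = 2.9190 / 3.5020 = 0.83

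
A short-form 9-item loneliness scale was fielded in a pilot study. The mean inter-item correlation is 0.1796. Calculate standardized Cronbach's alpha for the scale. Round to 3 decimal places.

standardized Cronbach's alpha = 0.663

Standardized α = k·r̄ / (1 + (k−1)·r̄) = 9 × 0.1796 / (1 + 8 × 0.1796)
  = 1.6164 / 2.4368 = 0.663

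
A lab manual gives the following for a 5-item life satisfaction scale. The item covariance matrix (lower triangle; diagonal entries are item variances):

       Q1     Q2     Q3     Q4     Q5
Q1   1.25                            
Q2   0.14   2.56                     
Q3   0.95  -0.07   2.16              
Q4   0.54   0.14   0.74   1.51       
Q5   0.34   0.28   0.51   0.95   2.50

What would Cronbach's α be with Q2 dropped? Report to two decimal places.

Remaining items: Q1, Q3, Q4, Q5 (k = 4).
ΣVar(i) = 1.25 + 2.16 + 1.51 + 2.50 = 7.42
Var(T) = 7.42 + 2 × 4.03 = 15.48
α (item deleted) = (4/3)·(1 − 7.42/15.48) = 0.69

Cronbach's α = 0.69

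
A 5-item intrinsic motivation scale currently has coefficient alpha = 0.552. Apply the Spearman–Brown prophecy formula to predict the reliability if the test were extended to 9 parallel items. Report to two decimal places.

Length factor m = 9/5 = 1.8000
α' = m·α / (1 + (m−1)·α)
   = 9/5 × 0.552 / (1 + (9/5 − 1) × 0.552)
   = 0.9936 / 1.4416 = 0.69

predicted reliability = 0.69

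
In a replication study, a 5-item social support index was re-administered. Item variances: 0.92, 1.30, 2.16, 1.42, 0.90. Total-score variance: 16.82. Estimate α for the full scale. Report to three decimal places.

ΣVar(i) = 0.92 + 1.30 + 2.16 + 1.42 + 0.90 = 6.70
α = (k/(k−1))·(1 − ΣVar(i)/σ²_T) = (5/4)·(1 − 6.70/16.82) = 0.752

α = 0.752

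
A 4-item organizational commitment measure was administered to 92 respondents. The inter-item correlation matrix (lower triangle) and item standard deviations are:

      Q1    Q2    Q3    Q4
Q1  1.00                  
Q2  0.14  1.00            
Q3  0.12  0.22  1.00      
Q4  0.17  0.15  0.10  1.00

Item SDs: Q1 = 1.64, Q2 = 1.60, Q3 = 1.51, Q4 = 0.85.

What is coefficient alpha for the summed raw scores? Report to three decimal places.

coefficient alpha = 0.400

Σσ²ᵢ = 1.64² + 1.60² + 1.51² + 0.85² = 8.2522
Covariances σ_ij = r_ij · s_i · s_j:
  σ(Q1,Q2) = 0.14 × 1.64 × 1.60 = 0.3674
  σ(Q1,Q3) = 0.12 × 1.64 × 1.51 = 0.2972
  σ(Q1,Q4) = 0.17 × 1.64 × 0.85 = 0.2370
  σ(Q2,Q3) = 0.22 × 1.60 × 1.51 = 0.5315
  σ(Q2,Q4) = 0.15 × 1.60 × 0.85 = 0.2040
  σ(Q3,Q4) = 0.10 × 1.51 × 0.85 = 0.1284
σ²_T = Σσ²ᵢ + 2·Σσ_ij = 8.2522 + 2 × 1.7655 = 11.7832
α = (4/3)·(1 − 8.2522/11.7832) = 0.400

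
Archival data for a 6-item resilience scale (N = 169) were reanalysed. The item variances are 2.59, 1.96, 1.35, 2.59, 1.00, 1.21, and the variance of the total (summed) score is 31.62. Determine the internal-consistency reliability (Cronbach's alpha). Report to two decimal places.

Cronbach's alpha = 0.79

Σσᵢ² = 2.59 + 1.96 + 1.35 + 2.59 + 1.00 + 1.21 = 10.70
α = (k/(k−1))·(1 − Σσᵢ²/σ²_T) = (6/5)·(1 − 10.70/31.62) = 0.79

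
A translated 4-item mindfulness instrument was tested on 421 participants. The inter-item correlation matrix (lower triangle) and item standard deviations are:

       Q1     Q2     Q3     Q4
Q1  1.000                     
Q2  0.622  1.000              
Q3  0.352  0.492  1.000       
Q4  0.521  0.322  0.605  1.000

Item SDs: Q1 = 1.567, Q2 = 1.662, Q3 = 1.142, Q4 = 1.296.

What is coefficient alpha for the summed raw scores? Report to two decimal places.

Σσ²ᵢ = 1.567² + 1.662² + 1.142² + 1.296² = 8.2015
Covariances σ_ij = r_ij · s_i · s_j:
  σ(Q1,Q2) = 0.622 × 1.567 × 1.662 = 1.6199
  σ(Q1,Q3) = 0.352 × 1.567 × 1.142 = 0.6299
  σ(Q1,Q4) = 0.521 × 1.567 × 1.296 = 1.0581
  σ(Q2,Q3) = 0.492 × 1.662 × 1.142 = 0.9338
  σ(Q2,Q4) = 0.322 × 1.662 × 1.296 = 0.6936
  σ(Q3,Q4) = 0.605 × 1.142 × 1.296 = 0.8954
σ²_T = Σσ²ᵢ + 2·Σσ_ij = 8.2015 + 2 × 5.8307 = 19.8629
α = (4/3)·(1 − 8.2015/19.8629) = 0.78

coefficient alpha = 0.78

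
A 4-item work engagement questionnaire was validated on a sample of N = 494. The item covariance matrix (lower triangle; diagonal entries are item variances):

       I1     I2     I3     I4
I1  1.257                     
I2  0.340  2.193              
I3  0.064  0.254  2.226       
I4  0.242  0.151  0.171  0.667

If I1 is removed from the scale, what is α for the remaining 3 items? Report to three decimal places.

Remaining items: I2, I3, I4 (k = 3).
sum of item variances = 2.193 + 2.226 + 0.667 = 5.086
σ²_T = 5.086 + 2 × 0.576 = 6.238
α (item deleted) = (3/2)·(1 − 5.086/6.238) = 0.277

α = 0.277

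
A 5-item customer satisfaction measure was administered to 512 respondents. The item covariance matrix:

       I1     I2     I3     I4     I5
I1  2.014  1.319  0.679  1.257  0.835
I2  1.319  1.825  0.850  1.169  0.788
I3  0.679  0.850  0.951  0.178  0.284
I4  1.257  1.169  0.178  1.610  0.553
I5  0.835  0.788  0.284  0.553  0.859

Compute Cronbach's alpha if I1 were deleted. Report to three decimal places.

α = 0.791

Remaining items: I2, I3, I4, I5 (k = 4).
Σσᵢ² = 1.825 + 0.951 + 1.610 + 0.859 = 5.245
Var(T) = 5.245 + 2 × 3.822 = 12.889
α (item deleted) = (4/3)·(1 − 5.245/12.889) = 0.791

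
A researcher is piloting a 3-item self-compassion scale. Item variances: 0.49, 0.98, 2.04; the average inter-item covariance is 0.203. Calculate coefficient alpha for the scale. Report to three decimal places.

sum of item variances = 0.49 + 0.98 + 2.04 = 3.51
Sum of the 3 distinct covariances = 3 × 0.203 = 0.609
σ²_T = sum of item variances + 2·Σcov = 3.51 + 2 × 0.609 = 4.728
α = (3/2)·(1 − 3.51/4.728) = 0.386

α = 0.386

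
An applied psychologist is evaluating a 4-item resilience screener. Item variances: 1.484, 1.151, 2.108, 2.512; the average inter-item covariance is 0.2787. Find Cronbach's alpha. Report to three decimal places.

α = 0.421

Σσᵢ² = 1.484 + 1.151 + 2.108 + 2.512 = 7.255
Sum of the 6 distinct covariances = 6 × 0.2787 = 1.6722
total variance = Σσᵢ² + 2·Σcov = 7.255 + 2 × 1.6722 = 10.5994
α = (4/3)·(1 − 7.255/10.5994) = 0.421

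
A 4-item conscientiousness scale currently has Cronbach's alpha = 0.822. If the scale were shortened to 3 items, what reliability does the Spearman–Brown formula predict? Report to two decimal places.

predicted reliability = 0.78

Length factor m = 3/4 = 0.7500
α' = m·α / (1 − (1−m)·α)
   = 3/4 × 0.822 / (1 − (1 − 3/4) × 0.822)
   = 0.6165 / 0.7945 = 0.78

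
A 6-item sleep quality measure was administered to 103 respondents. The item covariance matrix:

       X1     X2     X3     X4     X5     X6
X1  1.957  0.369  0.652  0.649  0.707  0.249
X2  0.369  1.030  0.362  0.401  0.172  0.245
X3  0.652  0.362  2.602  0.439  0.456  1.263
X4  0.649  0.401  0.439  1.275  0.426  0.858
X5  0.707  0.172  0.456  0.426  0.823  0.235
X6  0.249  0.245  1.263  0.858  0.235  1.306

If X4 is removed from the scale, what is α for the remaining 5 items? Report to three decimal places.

α = 0.687

Remaining items: X1, X2, X3, X5, X6 (k = 5).
sum of item variances = 1.957 + 1.030 + 2.602 + 0.823 + 1.306 = 7.718
total variance = 7.718 + 2 × 4.710 = 17.138
α (item deleted) = (5/4)·(1 − 7.718/17.138) = 0.687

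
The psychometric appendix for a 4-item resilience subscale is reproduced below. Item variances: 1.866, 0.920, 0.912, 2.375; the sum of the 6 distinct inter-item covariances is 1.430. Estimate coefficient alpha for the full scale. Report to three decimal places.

α = 0.427

ΣVar(i) = 1.866 + 0.920 + 0.912 + 2.375 = 6.073
Sum of distinct covariances = 1.430
σ²_total = ΣVar(i) + 2·Σcov = 6.073 + 2 × 1.430 = 8.933
α = (4/3)·(1 − 6.073/8.933) = 0.427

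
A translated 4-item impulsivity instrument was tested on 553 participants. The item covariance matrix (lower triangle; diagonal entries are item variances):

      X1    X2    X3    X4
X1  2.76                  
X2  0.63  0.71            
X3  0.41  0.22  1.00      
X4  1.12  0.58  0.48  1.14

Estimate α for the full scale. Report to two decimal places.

α = 0.73

sum of item variances = 2.76 + 0.71 + 1.00 + 1.14 = 5.61
Σ_{i<j} σ_ij = 3.44
σ²_T = 5.61 + 2 × 3.44 = 12.49
α = (k/(k−1))·(1 − sum of item variances/σ²_T) = (4/3)·(1 − 5.61/12.49) = 0.73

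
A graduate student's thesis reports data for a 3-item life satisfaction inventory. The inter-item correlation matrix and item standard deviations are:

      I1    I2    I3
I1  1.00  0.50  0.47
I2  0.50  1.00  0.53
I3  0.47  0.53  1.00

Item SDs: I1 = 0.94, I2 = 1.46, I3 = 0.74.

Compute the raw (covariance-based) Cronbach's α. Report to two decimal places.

Σσ²ᵢ = 0.94² + 1.46² + 0.74² = 3.5628
Covariances σ_ij = r_ij · s_i · s_j:
  σ(I1,I2) = 0.50 × 0.94 × 1.46 = 0.6862
  σ(I1,I3) = 0.47 × 0.94 × 0.74 = 0.3269
  σ(I2,I3) = 0.53 × 1.46 × 0.74 = 0.5726
σ²_T = Σσ²ᵢ + 2·Σσ_ij = 3.5628 + 2 × 1.5857 = 6.7342
α = (3/2)·(1 − 3.5628/6.7342) = 0.71

α = 0.71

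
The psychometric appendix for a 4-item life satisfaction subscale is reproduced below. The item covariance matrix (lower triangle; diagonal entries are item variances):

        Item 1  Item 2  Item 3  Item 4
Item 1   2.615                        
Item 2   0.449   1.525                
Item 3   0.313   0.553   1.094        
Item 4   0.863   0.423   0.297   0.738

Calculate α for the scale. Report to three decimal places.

α = 0.657

sum of item variances = 2.615 + 1.525 + 1.094 + 0.738 = 5.972
Σ_{i<j} σ_ij = 2.898
total variance = 5.972 + 2 × 2.898 = 11.768
α = (k/(k−1))·(1 − sum of item variances/total variance) = (4/3)·(1 − 5.972/11.768) = 0.657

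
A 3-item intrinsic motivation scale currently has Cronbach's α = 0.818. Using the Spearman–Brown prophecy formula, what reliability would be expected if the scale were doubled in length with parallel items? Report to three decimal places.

predicted reliability = 0.900

Length factor m = 2
α' = m·α / (1 + (m−1)·α)
   = 2 × 0.818 / (1 + (2 − 1) × 0.818)
   = 1.6360 / 1.8180 = 0.900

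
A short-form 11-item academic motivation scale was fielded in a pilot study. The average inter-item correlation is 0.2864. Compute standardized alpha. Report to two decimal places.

Standardized α = k·r̄ / (1 + (k−1)·r̄) = 11 × 0.2864 / (1 + 10 × 0.2864)
  = 3.1504 / 3.8640 = 0.82

standardized alpha = 0.82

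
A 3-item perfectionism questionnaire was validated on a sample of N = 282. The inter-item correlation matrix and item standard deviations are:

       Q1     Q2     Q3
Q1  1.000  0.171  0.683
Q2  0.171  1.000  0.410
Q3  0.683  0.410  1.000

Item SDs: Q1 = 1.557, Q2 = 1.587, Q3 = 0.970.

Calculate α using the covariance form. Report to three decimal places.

α = 0.622

Σσ²ᵢ = 1.557² + 1.587² + 0.970² = 5.8837
Covariances σ_ij = r_ij · s_i · s_j:
  σ(Q1,Q2) = 0.171 × 1.557 × 1.587 = 0.4225
  σ(Q1,Q3) = 0.683 × 1.557 × 0.970 = 1.0315
  σ(Q2,Q3) = 0.410 × 1.587 × 0.970 = 0.6311
σ²_T = Σσ²ᵢ + 2·Σσ_ij = 5.8837 + 2 × 2.0851 = 10.0539
α = (3/2)·(1 − 5.8837/10.0539) = 0.622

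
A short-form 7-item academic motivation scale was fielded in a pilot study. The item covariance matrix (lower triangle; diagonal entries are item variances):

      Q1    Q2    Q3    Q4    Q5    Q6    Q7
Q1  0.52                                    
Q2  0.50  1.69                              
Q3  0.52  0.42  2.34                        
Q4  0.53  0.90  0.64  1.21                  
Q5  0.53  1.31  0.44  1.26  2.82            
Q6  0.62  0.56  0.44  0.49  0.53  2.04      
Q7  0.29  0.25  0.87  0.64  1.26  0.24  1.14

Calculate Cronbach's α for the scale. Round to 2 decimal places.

Σσᵢ² = 0.52 + 1.69 + 2.34 + 1.21 + 2.82 + 2.04 + 1.14 = 11.76
Sum of off-diagonal covariances = 13.24
σ²_total = 11.76 + 2 × 13.24 = 38.24
α = (k/(k−1))·(1 − Σσᵢ²/σ²_total) = (7/6)·(1 − 11.76/38.24) = 0.81

Cronbach's α = 0.81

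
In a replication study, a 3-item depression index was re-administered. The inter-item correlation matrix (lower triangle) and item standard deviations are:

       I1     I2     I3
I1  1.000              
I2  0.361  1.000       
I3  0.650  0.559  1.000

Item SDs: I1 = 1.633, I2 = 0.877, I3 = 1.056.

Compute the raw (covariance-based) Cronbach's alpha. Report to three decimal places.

Σσ²ᵢ = 1.633² + 0.877² + 1.056² = 4.5510
Covariances σ_ij = r_ij · s_i · s_j:
  σ(I1,I2) = 0.361 × 1.633 × 0.877 = 0.5170
  σ(I1,I3) = 0.650 × 1.633 × 1.056 = 1.1209
  σ(I2,I3) = 0.559 × 0.877 × 1.056 = 0.5177
σ²_T = Σσ²ᵢ + 2·Σσ_ij = 4.5510 + 2 × 2.1556 = 8.8622
α = (3/2)·(1 − 4.5510/8.8622) = 0.730

α = 0.730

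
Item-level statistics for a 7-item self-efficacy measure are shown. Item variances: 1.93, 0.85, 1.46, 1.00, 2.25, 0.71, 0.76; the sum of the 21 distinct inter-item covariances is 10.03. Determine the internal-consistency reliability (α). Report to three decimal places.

α = 0.806

ΣVar(i) = 1.93 + 0.85 + 1.46 + 1.00 + 2.25 + 0.71 + 0.76 = 8.96
Sum of distinct covariances = 10.03
Var(T) = ΣVar(i) + 2·Σcov = 8.96 + 2 × 10.03 = 29.02
α = (7/6)·(1 − 8.96/29.02) = 0.806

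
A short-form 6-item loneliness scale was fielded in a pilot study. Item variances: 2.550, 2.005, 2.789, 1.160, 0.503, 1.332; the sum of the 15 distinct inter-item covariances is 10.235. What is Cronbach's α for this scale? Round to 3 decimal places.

ΣVar(i) = 2.550 + 2.005 + 2.789 + 1.160 + 0.503 + 1.332 = 10.339
Sum of distinct covariances = 10.235
Var(T) = ΣVar(i) + 2·Σcov = 10.339 + 2 × 10.235 = 30.809
α = (6/5)·(1 − 10.339/30.809) = 0.797

α = 0.797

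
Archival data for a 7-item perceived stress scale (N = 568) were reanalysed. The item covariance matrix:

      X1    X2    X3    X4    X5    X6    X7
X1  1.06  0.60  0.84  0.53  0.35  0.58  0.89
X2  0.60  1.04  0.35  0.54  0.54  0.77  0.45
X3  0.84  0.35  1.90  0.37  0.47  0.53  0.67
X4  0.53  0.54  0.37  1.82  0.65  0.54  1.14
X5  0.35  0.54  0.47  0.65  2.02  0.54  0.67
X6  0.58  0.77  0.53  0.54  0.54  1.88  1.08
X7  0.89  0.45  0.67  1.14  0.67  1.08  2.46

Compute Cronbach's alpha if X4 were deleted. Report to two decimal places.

α = 0.77

Remaining items: X1, X2, X3, X5, X6, X7 (k = 6).
Σσᵢ² = 1.06 + 1.04 + 1.90 + 2.02 + 1.88 + 2.46 = 10.36
σ²_total = 10.36 + 2 × 9.33 = 29.02
α (item deleted) = (6/5)·(1 − 10.36/29.02) = 0.77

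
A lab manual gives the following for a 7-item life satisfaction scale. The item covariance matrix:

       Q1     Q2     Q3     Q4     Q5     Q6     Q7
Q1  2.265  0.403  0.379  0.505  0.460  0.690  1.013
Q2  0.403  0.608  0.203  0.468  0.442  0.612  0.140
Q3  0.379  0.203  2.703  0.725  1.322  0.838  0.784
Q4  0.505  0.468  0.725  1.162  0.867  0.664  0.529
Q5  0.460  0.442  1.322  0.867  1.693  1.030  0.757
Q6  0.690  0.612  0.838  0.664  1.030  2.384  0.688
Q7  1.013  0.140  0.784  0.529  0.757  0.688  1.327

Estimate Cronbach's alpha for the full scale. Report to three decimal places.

ΣVar(i) = 2.265 + 0.608 + 2.703 + 1.162 + 1.693 + 2.384 + 1.327 = 12.142
Σ_{i<j} σ_ij = 13.519
total variance = 12.142 + 2 × 13.519 = 39.180
α = (k/(k−1))·(1 − ΣVar(i)/total variance) = (7/6)·(1 − 12.142/39.180) = 0.805

Cronbach's alpha = 0.805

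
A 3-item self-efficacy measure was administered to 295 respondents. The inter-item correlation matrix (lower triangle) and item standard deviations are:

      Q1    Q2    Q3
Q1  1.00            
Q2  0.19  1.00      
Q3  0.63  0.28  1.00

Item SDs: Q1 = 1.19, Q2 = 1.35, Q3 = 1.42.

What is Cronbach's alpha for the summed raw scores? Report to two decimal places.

Σσ²ᵢ = 1.19² + 1.35² + 1.42² = 5.2550
Covariances σ_ij = r_ij · s_i · s_j:
  σ(Q1,Q2) = 0.19 × 1.19 × 1.35 = 0.3052
  σ(Q1,Q3) = 0.63 × 1.19 × 1.42 = 1.0646
  σ(Q2,Q3) = 0.28 × 1.35 × 1.42 = 0.5368
σ²_T = Σσ²ᵢ + 2·Σσ_ij = 5.2550 + 2 × 1.9066 = 9.0682
α = (3/2)·(1 − 5.2550/9.0682) = 0.63

Cronbach's alpha = 0.63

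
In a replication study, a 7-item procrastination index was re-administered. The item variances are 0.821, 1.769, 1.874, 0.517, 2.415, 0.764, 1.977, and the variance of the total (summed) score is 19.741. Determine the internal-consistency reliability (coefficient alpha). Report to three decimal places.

sum of item variances = 0.821 + 1.769 + 1.874 + 0.517 + 2.415 + 0.764 + 1.977 = 10.137
α = (k/(k−1))·(1 − sum of item variances/Var(T)) = (7/6)·(1 − 10.137/19.741) = 0.568

α = 0.568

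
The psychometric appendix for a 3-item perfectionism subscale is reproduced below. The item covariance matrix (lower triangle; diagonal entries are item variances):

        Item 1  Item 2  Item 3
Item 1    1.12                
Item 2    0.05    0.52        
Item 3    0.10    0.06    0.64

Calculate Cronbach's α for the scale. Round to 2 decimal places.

α = 0.23

sum of item variances = 1.12 + 0.52 + 0.64 = 2.28
Σ_{i<j} σ_ij = 0.21
σ²_total = 2.28 + 2 × 0.21 = 2.70
α = (k/(k−1))·(1 − sum of item variances/σ²_total) = (3/2)·(1 − 2.28/2.70) = 0.23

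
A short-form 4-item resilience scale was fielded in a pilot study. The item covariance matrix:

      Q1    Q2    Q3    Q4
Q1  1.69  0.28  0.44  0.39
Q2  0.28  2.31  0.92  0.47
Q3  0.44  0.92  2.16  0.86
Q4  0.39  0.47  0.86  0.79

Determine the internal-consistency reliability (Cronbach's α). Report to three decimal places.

Σσ²ᵢ = 1.69 + 2.31 + 2.16 + 0.79 = 6.95
Sum of the distinct covariances = 3.36
total variance = 6.95 + 2 × 3.36 = 13.67
α = (k/(k−1))·(1 − Σσ²ᵢ/total variance) = (4/3)·(1 − 6.95/13.67) = 0.655

α = 0.655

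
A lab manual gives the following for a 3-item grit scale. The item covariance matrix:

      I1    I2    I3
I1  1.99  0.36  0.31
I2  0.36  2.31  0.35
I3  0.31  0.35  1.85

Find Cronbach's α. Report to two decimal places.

Cronbach's α = 0.37

Σσᵢ² = 1.99 + 2.31 + 1.85 = 6.15
Sum of off-diagonal covariances = 1.02
total variance = 6.15 + 2 × 1.02 = 8.19
α = (k/(k−1))·(1 − Σσᵢ²/total variance) = (3/2)·(1 − 6.15/8.19) = 0.37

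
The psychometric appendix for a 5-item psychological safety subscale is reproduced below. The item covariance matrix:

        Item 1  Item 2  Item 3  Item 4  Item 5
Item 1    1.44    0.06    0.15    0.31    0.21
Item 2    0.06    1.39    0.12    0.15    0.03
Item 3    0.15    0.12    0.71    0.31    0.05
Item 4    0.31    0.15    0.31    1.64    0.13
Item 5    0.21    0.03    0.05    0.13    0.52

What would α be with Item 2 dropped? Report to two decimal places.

Remaining items: Item 1, Item 3, Item 4, Item 5 (k = 4).
Σσ²ᵢ = 1.44 + 0.71 + 1.64 + 0.52 = 4.31
σ²_total = 4.31 + 2 × 1.16 = 6.63
α (item deleted) = (4/3)·(1 − 4.31/6.63) = 0.47

α = 0.47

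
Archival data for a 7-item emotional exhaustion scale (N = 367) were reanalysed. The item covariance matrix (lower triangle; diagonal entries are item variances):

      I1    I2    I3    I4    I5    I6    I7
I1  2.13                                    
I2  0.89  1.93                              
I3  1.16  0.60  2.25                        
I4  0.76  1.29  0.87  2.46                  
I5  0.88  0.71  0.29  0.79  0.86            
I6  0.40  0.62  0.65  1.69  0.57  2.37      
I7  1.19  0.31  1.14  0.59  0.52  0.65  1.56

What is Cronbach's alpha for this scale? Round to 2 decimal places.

Σσ²ᵢ = 2.13 + 1.93 + 2.25 + 2.46 + 0.86 + 2.37 + 1.56 = 13.56
Sum of the distinct covariances = 16.57
total variance = 13.56 + 2 × 16.57 = 46.70
α = (k/(k−1))·(1 − Σσ²ᵢ/total variance) = (7/6)·(1 − 13.56/46.70) = 0.83

α = 0.83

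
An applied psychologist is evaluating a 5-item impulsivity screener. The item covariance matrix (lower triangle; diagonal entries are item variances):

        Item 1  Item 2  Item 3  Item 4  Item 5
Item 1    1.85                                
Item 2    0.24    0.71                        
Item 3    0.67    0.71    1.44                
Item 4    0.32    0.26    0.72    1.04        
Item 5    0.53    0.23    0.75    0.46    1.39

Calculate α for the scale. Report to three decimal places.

Σσᵢ² = 1.85 + 0.71 + 1.44 + 1.04 + 1.39 = 6.43
Sum of the distinct covariances = 4.89
σ²_total = 6.43 + 2 × 4.89 = 16.21
α = (k/(k−1))·(1 − Σσᵢ²/σ²_total) = (5/4)·(1 − 6.43/16.21) = 0.754

α = 0.754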